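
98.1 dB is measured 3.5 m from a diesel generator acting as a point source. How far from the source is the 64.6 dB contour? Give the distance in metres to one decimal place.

165.6 m

The 33.5 dB drop corresponds to a distance ratio of 10^(33.5/20) for a point source.
r₂ = 3.5·10^((98.1−64.6)/20) = 3.5·10^(33.5/20) = 165.60 m.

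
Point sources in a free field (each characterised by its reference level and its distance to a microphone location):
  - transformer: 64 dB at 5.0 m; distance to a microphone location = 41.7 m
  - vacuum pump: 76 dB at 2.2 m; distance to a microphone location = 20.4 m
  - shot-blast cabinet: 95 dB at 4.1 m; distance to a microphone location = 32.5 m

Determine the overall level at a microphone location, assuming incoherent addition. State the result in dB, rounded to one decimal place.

Propagate each source to the receiver with L = L_ref − 20·log₁₀(r/r_ref), then add intensities.
transformer: 64 − 20·log₁₀(41.7/5.0) = 64 − 18.42 = 45.58 dB.
vacuum pump: 76 − 20·log₁₀(20.4/2.2) = 76 − 19.34 = 56.66 dB.
shot-blast cabinet: 95 − 20·log₁₀(32.5/4.1) = 95 − 17.98 = 77.02 dB.
Σ 10^(L/10) = 5.083e+07 → L_total = 10·log₁₀(5.083e+07) = 77.06 dB.

77.1 dB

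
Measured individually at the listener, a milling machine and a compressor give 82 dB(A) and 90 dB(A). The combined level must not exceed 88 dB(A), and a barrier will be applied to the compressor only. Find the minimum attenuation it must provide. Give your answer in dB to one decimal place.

Fixed contribution from the other source: Σ 10^(L/10) = 10^(82/10) = 1.585e+08 (82.00 dB(A)).
The limit corresponds to 10^(88/10) = 6.310e+08; subtracting the fixed part leaves 4.725e+08 for the compressor, i.e. 86.74 dB(A).
Required insertion loss = 90 − 86.74 = 3.26 dB.

3.3 dB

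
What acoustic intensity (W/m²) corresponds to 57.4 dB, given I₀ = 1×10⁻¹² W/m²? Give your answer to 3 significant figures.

5.50e-07 W/m²

L = 10·log₁₀(I/I₀) ⇒ I = I₀·10^(L/10) = 10⁻¹² × 10^5.74.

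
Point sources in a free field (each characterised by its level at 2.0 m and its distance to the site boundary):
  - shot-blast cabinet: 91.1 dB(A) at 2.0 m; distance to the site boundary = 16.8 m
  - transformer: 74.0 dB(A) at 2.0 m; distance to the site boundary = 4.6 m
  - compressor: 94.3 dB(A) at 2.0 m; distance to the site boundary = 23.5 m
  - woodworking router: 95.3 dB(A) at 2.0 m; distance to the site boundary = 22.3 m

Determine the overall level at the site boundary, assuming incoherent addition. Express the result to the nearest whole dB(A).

Propagate each source to the receiver with L = L_ref − 20·log₁₀(r/r_ref), then add intensities.
shot-blast cabinet: 91.1 − 20·log₁₀(16.8/2.0) = 91.1 − 18.49 = 72.61 dB(A).
transformer: 74.0 − 20·log₁₀(4.6/2.0) = 74.0 − 7.23 = 66.77 dB(A).
compressor: 94.3 − 20·log₁₀(23.5/2.0) = 94.3 − 21.40 = 72.90 dB(A).
woodworking router: 95.3 − 20·log₁₀(22.3/2.0) = 95.3 − 20.95 = 74.35 dB(A).
Σ 10^(L/10) = 6.976e+07 → L_total = 10·log₁₀(6.976e+07) = 78.44 dB(A).

78 dB(A)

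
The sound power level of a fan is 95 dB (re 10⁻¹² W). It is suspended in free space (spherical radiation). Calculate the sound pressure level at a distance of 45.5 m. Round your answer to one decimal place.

The power spreads over a sphere of area 4π·r², so L_p = L_w − 10·log₁₀(4π·r²).
4π·r² = 2.602e+04 m², 10·log₁₀ of that is 44.152 dB.
L_p = 95 − 44.152 = 50.85 dB.

50.8 dB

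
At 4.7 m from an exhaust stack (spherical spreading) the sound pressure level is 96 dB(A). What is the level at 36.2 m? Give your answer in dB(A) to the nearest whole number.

Point-source attenuation: ΔL = 20·log₁₀(r₂/r₁) = 20·log₁₀(36.2/4.7) = 17.732 dB.
L₂ = 96 − 20·log₁₀(36.2/4.7) = 96 − 17.732 = 78.27 dB(A).

78 dB(A)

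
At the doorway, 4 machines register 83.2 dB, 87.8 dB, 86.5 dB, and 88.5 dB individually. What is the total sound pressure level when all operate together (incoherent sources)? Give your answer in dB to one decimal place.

Incoherent sources combine by intensity addition: L_total = 10·log₁₀(Σ 10^(L_i/10)).
Σ 10^(L/10) = 10^(83.2/10) + 10^(87.8/10) + 10^(86.5/10) + 10^(88.5/10) = 1.966e+09.
L_total = 10·log₁₀(1.966e+09) = 92.94 dB.

92.9 dB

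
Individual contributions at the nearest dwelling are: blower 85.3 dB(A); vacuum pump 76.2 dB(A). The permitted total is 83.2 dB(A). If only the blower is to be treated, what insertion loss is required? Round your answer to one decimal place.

Fixed contribution from the other source: Σ 10^(L/10) = 10^(76.2/10) = 4.169e+07 (76.20 dB(A)).
The limit corresponds to 10^(83.2/10) = 2.089e+08; subtracting the fixed part leaves 1.672e+08 for the blower, i.e. 82.23 dB(A).
Required insertion loss = 85.3 − 82.23 = 3.07 dB.

3.1 dB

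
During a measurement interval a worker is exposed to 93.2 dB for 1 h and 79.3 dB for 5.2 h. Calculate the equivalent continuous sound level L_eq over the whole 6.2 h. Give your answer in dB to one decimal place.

86.1 dB

Weight each interval's intensity by its duration and average over T = 6.2 h:
Σ tᵢ·10^(Lᵢ/10) = 1·10^(93.2/10) + 5.2·10^(79.3/10) = 2.532e+09.
L_eq = 10·log₁₀(2.532e+09/6.2) = 86.11 dB.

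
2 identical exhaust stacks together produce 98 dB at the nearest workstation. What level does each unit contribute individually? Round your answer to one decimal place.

2 equal contributions raise the level by 10·log₁₀ 2 = 3.010 dB, so each unit alone gives 98 − 3.010.

95.0 dB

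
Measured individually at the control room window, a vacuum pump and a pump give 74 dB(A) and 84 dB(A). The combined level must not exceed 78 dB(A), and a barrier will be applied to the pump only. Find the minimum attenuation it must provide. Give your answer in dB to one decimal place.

8.2 dB

The untreated sources together contribute 10^(74/10) = 2.512e+07, i.e. 74.00 dB(A).
To meet 78 dB(A) overall, the treated pump may contribute at most 10^(78/10) − 2.512e+07 = 3.798e+07, i.e. 75.80 dB(A).
So the pump must be reduced from 84 to 75.80 dB(A): IL = 8.20 dB.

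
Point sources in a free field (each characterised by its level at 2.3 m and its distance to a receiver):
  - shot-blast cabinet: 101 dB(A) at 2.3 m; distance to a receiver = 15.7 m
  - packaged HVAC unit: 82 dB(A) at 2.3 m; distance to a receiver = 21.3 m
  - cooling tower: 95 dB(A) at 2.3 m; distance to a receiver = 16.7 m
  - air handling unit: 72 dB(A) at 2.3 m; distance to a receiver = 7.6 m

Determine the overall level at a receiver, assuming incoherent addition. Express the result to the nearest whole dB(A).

85 dB(A)

Propagate each source to the receiver with L = L_ref − 20·log₁₀(r/r_ref), then add intensities.
shot-blast cabinet: 101 − 20·log₁₀(15.7/2.3) = 101 − 16.68 = 84.32 dB(A).
packaged HVAC unit: 82 − 20·log₁₀(21.3/2.3) = 82 − 19.33 = 62.67 dB(A).
cooling tower: 95 − 20·log₁₀(16.7/2.3) = 95 − 17.22 = 77.78 dB(A).
air handling unit: 72 − 20·log₁₀(7.6/2.3) = 72 − 10.38 = 61.62 dB(A).
Σ 10^(L/10) = 3.335e+08 → L_total = 10·log₁₀(3.335e+08) = 85.23 dB(A).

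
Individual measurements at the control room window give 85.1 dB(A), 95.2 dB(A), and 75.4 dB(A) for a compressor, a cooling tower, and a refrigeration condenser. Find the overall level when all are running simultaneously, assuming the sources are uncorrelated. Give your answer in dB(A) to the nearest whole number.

For uncorrelated sources the intensities add, so convert each level to linear form, sum, and take 10·log₁₀ of the total.
Σ 10^(L/10) = 10^(85.1/10) + 10^(95.2/10) + 10^(75.4/10) = 3.670e+09.
L_total = 10·log₁₀(3.670e+09) = 95.65 dB(A).

96 dB(A)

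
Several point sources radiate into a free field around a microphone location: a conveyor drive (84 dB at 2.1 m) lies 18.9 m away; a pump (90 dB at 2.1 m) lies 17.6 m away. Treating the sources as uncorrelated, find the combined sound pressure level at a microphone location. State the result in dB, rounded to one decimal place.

72.4 dB

Apply inverse-square spreading to bring every level to the receiver, then sum 10^(L/10).
conveyor drive: 84 − 20·log₁₀(18.9/2.1) = 84 − 19.08 = 64.92 dB.
pump: 90 − 20·log₁₀(17.6/2.1) = 90 − 18.47 = 71.53 dB.
Σ 10^(L/10) = 1.734e+07 → L_total = 10·log₁₀(1.734e+07) = 72.39 dB.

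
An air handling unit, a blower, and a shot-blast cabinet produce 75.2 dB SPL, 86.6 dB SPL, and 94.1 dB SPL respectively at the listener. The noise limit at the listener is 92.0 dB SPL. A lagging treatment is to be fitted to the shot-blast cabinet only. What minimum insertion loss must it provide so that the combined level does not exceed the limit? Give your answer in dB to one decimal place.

Everything except the shot-blast cabinet sums to 10^(75.2/10) + 10^(86.6/10) = 4.902e+08 in linear terms, 86.90 dB SPL.
The limit corresponds to 10^(92.0/10) = 1.585e+09; subtracting the fixed part leaves 1.095e+09 for the shot-blast cabinet, i.e. 90.39 dB SPL.
Required insertion loss = 94.1 − 90.39 = 3.71 dB.

3.7 dB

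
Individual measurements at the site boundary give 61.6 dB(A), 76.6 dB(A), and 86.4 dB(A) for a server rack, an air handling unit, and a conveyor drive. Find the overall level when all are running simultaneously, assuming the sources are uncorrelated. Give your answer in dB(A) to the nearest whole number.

87 dB(A)

Incoherent sources combine by intensity addition: L_total = 10·log₁₀(Σ 10^(L_i/10)).
Σ 10^(L/10) = 10^(61.6/10) + 10^(76.6/10) + 10^(86.4/10) = 4.837e+08.
L_total = 10·log₁₀(4.837e+08) = 86.85 dB(A).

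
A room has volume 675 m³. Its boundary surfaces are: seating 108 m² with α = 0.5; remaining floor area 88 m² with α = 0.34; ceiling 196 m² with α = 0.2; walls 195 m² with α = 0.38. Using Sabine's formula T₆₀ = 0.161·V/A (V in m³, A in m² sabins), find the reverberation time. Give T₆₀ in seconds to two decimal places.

Total absorption A = 108·0.5 + 88·0.34 + 196·0.2 + 195·0.38 = 197.22 m² sabins.
T₆₀ = 0.161·V/A = 0.161·675/197.22 = 0.551 s.

0.55 s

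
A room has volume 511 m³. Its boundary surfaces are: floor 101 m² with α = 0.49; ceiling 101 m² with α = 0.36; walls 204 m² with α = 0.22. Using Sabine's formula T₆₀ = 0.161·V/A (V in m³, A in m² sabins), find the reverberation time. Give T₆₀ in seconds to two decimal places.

0.63 s

Summing Sᵢαᵢ: 101·0.49 + 101·0.36 + 204·0.22 = 130.73 m².
T₆₀ = 0.161·V/A = 0.161·511/130.73 = 0.629 s.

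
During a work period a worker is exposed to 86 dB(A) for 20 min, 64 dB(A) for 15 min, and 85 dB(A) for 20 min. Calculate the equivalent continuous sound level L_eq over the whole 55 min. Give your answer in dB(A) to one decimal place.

The energy average is taken in the linear domain: L_eq = 10·log₁₀[(Σ tᵢ·10^(Lᵢ/10))/T], T = 55 min.
Σ tᵢ·10^(Lᵢ/10) = 20·10^(86/10) + 15·10^(64/10) + 20·10^(85/10) = 1.432e+10.
L_eq = 10·log₁₀(1.432e+10/55) = 84.16 dB(A).

84.2 dB(A)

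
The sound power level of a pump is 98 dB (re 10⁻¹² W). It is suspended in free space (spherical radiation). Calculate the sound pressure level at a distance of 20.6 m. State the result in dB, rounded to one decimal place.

60.7 dB

Free-field spherical radiation: L_p = L_w − 10·log₁₀(4π·r²), r = 20.6 m.
4π·r² = 5333 m², 10·log₁₀ of that is 37.269 dB.
L_p = 98 − 37.269 = 60.73 dB.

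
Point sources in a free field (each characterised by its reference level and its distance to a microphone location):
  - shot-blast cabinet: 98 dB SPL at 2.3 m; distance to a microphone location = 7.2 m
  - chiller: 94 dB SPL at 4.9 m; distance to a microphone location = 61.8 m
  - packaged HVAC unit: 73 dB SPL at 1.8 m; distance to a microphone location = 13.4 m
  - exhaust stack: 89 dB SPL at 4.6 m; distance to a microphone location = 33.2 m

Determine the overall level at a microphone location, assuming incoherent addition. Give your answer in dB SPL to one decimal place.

88.3 dB SPL

Propagate each source to the receiver with L = L_ref − 20·log₁₀(r/r_ref), then add intensities.
shot-blast cabinet: 98 − 20·log₁₀(7.2/2.3) = 98 − 9.91 = 88.09 dB SPL.
chiller: 94 − 20·log₁₀(61.8/4.9) = 94 − 22.02 = 71.98 dB SPL.
packaged HVAC unit: 73 − 20·log₁₀(13.4/1.8) = 73 − 17.44 = 55.56 dB SPL.
exhaust stack: 89 − 20·log₁₀(33.2/4.6) = 89 − 17.17 = 71.83 dB SPL.
Σ 10^(L/10) = 6.753e+08 → L_total = 10·log₁₀(6.753e+08) = 88.29 dB SPL.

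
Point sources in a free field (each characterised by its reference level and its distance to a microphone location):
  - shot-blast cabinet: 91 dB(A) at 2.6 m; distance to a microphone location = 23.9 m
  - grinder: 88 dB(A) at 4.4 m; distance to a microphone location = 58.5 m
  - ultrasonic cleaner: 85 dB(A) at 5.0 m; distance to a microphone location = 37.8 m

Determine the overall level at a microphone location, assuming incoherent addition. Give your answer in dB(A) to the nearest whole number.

Apply inverse-square spreading to bring every level to the receiver, then sum 10^(L/10).
shot-blast cabinet: 91 − 20·log₁₀(23.9/2.6) = 91 − 19.27 = 71.73 dB(A).
grinder: 88 − 20·log₁₀(58.5/4.4) = 88 − 22.47 = 65.53 dB(A).
ultrasonic cleaner: 85 − 20·log₁₀(37.8/5.0) = 85 − 17.57 = 67.43 dB(A).
Σ 10^(L/10) = 2.400e+07 → L_total = 10·log₁₀(2.400e+07) = 73.80 dB(A).

74 dB(A)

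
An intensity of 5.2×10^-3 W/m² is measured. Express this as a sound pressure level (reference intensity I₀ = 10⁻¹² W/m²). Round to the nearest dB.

Dividing by I₀ shifts the exponent by 12: I/I₀ = 5.2×10^9.
L = 10·(0.7160 + 9) = 97.16 dB.

97 dB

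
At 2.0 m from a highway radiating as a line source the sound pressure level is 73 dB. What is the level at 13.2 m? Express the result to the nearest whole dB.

Cylindrical spreading from a line source gives a 10·log₁₀(r₂/r₁) drop.
L₂ = 73 − 10·log₁₀(13.2/2.0) = 73 − 8.195 = 64.80 dB.

65 dB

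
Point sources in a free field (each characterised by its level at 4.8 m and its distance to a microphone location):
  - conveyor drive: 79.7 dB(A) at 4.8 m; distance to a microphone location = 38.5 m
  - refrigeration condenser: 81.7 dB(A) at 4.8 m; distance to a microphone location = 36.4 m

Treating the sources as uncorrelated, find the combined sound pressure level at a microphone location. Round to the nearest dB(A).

66 dB(A)

Apply inverse-square spreading to bring every level to the receiver, then sum 10^(L/10).
conveyor drive: 79.7 − 20·log₁₀(38.5/4.8) = 79.7 − 18.08 = 61.62 dB(A).
refrigeration condenser: 81.7 − 20·log₁₀(36.4/4.8) = 81.7 − 17.60 = 64.10 dB(A).
Σ 10^(L/10) = 4.023e+06 → L_total = 10·log₁₀(4.023e+06) = 66.05 dB(A).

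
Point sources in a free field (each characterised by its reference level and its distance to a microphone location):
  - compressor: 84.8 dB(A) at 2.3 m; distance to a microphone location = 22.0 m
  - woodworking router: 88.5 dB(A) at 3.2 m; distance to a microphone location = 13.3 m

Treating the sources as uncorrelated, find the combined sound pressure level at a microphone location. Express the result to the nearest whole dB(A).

Propagate each source to the receiver with L = L_ref − 20·log₁₀(r/r_ref), then add intensities.
compressor: 84.8 − 20·log₁₀(22.0/2.3) = 84.8 − 19.61 = 65.19 dB(A).
woodworking router: 88.5 − 20·log₁₀(13.3/3.2) = 88.5 − 12.37 = 76.13 dB(A).
Σ 10^(L/10) = 4.428e+07 → L_total = 10·log₁₀(4.428e+07) = 76.46 dB(A).

76 dB(A)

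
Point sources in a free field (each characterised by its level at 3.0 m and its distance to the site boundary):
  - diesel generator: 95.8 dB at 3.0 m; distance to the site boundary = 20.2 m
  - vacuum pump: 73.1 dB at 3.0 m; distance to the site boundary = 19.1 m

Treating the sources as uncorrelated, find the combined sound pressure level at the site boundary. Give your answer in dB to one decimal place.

First find each source's level at the receiver (point-source: −20·log₁₀(r/r_ref)), then combine on an intensity basis.
diesel generator: 95.8 − 20·log₁₀(20.2/3.0) = 95.8 − 16.56 = 79.24 dB.
vacuum pump: 73.1 − 20·log₁₀(19.1/3.0) = 73.1 − 16.08 = 57.02 dB.
Σ 10^(L/10) = 8.436e+07 → L_total = 10·log₁₀(8.436e+07) = 79.26 dB.

79.3 dB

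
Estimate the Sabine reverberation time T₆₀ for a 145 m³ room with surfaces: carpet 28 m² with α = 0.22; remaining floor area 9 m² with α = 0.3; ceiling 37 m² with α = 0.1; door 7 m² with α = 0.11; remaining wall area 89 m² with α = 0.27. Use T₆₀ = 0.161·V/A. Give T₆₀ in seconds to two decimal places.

Total absorption A = 28·0.22 + 9·0.3 + 37·0.1 + 7·0.11 + 89·0.27 = 37.36 m² sabins.
T₆₀ = 0.161 × 145 / 37.36 = 0.625 s.

0.62 s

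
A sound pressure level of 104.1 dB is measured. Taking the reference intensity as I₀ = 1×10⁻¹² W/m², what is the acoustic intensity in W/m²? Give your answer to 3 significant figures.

L = 10·log₁₀(I/I₀) ⇒ I = I₀·10^(L/10) = 10⁻¹² × 10^10.41.

0.0257 W/m²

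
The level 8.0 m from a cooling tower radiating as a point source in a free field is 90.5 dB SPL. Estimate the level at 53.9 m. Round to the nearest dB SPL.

For a point source, L₂ = L₁ − 20·log₁₀(r₂/r₁).
L₂ = 90.5 − 20·log₁₀(53.9/8.0) = 90.5 − 16.570 = 73.93 dB SPL.

74 dB SPL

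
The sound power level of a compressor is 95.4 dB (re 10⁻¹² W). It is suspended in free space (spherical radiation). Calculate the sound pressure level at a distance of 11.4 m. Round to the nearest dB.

63 dB

Free-field spherical radiation: L_p = L_w − 10·log₁₀(4π·r²), r = 11.4 m.
4π·r² = 1633 m², 10·log₁₀ of that is 32.130 dB.
L_p = 95.4 − 32.130 = 63.27 dB.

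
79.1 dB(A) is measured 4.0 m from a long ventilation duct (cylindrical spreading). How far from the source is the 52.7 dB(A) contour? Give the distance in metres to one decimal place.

1746.1 m

For a line source L₁ − L₂ = 10·log₁₀(r₂/r₁), so r₂ = r₁·10^((L₁−L₂)/10).
r₂ = 4.0·10^((79.1−52.7)/10) = 4.0·10^(26.4/10) = 1746.06 m.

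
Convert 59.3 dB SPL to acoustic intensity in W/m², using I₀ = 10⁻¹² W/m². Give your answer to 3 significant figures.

I = I₀·10^(L/10) = 10⁻¹² × 10^(59.3/10) = 10^(-6.070).

8.51e-07 W/m²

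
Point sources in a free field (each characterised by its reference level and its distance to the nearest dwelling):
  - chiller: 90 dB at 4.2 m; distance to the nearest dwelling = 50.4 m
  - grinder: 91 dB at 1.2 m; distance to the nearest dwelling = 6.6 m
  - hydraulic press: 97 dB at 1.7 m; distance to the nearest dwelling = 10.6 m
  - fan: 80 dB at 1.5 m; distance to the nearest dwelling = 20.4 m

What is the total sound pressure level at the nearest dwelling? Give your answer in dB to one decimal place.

Apply inverse-square spreading to bring every level to the receiver, then sum 10^(L/10).
chiller: 90 − 20·log₁₀(50.4/4.2) = 90 − 21.58 = 68.42 dB.
grinder: 91 − 20·log₁₀(6.6/1.2) = 91 − 14.81 = 76.19 dB.
hydraulic press: 97 − 20·log₁₀(10.6/1.7) = 97 − 15.90 = 81.10 dB.
fan: 80 − 20·log₁₀(20.4/1.5) = 80 − 22.67 = 57.33 dB.
Σ 10^(L/10) = 1.780e+08 → L_total = 10·log₁₀(1.780e+08) = 82.50 dB.

82.5 dB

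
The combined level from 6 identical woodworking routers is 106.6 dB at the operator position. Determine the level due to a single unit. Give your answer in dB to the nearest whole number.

For N identical incoherent sources L_total = L₁ + 10·log₁₀ N, so L₁ = 106.6 − 10·log₁₀(6) = 106.6 − 7.782.

99 dB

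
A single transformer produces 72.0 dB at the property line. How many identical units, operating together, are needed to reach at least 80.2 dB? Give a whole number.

The shortfall is 80.2 − 72.0 = 8.2 dB, and N units add 10·log₁₀ N, so need 10·log₁₀ N ≥ 8.2.
N ≥ 10^(8.2/10) = 6.607, so N = 7.

7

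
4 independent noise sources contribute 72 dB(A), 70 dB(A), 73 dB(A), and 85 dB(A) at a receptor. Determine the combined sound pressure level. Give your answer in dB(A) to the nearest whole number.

86 dB(A)

Incoherent sources combine by intensity addition: L_total = 10·log₁₀(Σ 10^(L_i/10)).
Σ 10^(L/10) = 10^(72/10) + 10^(70/10) + 10^(73/10) + 10^(85/10) = 3.620e+08.
L_total = 10·log₁₀(3.620e+08) = 85.59 dB(A).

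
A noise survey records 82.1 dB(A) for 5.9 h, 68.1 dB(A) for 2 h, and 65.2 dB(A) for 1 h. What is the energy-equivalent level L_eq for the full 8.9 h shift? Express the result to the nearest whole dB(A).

80 dB(A)

The energy average is taken in the linear domain: L_eq = 10·log₁₀[(Σ tᵢ·10^(Lᵢ/10))/T], T = 8.9 h.
Σ tᵢ·10^(Lᵢ/10) = 5.9·10^(82.1/10) + 2·10^(68.1/10) + 1·10^(65.2/10) = 9.731e+08.
L_eq = 10·log₁₀(9.731e+08/8.9) = 80.39 dB(A).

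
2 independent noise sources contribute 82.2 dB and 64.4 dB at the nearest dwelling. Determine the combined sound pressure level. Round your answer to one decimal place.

Incoherent sources combine by intensity addition: L_total = 10·log₁₀(Σ 10^(L_i/10)).
Σ 10^(L/10) = 10^(82.2/10) + 10^(64.4/10) = 1.687e+08.
L_total = 10·log₁₀(1.687e+08) = 82.27 dB.

82.3 dB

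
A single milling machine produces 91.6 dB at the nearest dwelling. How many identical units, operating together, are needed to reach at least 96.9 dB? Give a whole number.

The shortfall is 96.9 − 91.6 = 5.3 dB, and N units add 10·log₁₀ N, so need 10·log₁₀ N ≥ 5.3.
N ≥ 10^(5.3/10) = 3.388, so N = 4.

4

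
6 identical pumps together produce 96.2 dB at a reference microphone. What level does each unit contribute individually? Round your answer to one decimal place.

For N identical incoherent sources L_total = L₁ + 10·log₁₀ N, so L₁ = 96.2 − 10·log₁₀(6) = 96.2 − 7.782.

88.4 dB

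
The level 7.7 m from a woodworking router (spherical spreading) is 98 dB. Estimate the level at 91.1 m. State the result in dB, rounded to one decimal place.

76.5 dB

Spherical spreading from a point source gives a 20·log₁₀(r₂/r₁) drop.
L₂ = 98 − 20·log₁₀(91.1/7.7) = 98 − 21.461 = 76.54 dB.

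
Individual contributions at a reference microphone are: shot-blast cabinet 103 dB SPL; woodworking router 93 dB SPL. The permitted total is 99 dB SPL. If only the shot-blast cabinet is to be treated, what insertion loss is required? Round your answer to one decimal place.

5.3 dB

The untreated sources together contribute 10^(93/10) = 1.995e+09, i.e. 93.00 dB SPL.
The limit corresponds to 10^(99/10) = 7.943e+09; subtracting the fixed part leaves 5.948e+09 for the shot-blast cabinet, i.e. 97.74 dB SPL.
Required insertion loss = 103 − 97.74 = 5.26 dB.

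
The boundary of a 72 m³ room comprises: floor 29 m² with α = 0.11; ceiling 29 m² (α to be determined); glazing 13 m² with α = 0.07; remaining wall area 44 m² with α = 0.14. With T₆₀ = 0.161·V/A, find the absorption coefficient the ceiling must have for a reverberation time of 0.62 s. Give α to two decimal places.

0.29

A = 0.161·V/T₆₀ = 0.161·72/0.62 = 18.70 m² sabins.
Absorption from the other surfaces = 29·0.11 + 13·0.07 + 44·0.14 = 10.26 m², so the ceiling must supply 8.44 m² over 29 m².
α = 8.44/29 = 0.291.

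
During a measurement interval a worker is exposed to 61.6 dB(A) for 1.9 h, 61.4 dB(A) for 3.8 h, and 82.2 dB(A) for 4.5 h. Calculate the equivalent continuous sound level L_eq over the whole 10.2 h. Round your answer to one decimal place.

Weight each interval's intensity by its duration and average over T = 10.2 h:
Σ tᵢ·10^(Lᵢ/10) = 1.9·10^(61.6/10) + 3.8·10^(61.4/10) + 4.5·10^(82.2/10) = 7.548e+08.
L_eq = 10·log₁₀(7.548e+08/10.2) = 78.69 dB(A).

78.7 dB(A)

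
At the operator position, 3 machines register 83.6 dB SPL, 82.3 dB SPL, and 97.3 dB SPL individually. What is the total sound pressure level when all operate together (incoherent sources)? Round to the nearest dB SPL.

For uncorrelated sources the intensities add, so convert each level to linear form, sum, and take 10·log₁₀ of the total.
Σ 10^(L/10) = 10^(83.6/10) + 10^(82.3/10) + 10^(97.3/10) = 5.769e+09.
L_total = 10·log₁₀(5.769e+09) = 97.61 dB SPL.

98 dB SPL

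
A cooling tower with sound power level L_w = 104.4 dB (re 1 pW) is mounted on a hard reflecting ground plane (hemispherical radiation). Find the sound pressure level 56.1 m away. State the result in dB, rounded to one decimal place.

Free-field hemispherical radiation: L_p = L_w − 10·log₁₀(2π·r²), r = 56.1 m.
2π·r² = 1.977e+04 m², 10·log₁₀ of that is 42.961 dB.
L_p = 104.4 − 42.961 = 61.44 dB.

61.4 dB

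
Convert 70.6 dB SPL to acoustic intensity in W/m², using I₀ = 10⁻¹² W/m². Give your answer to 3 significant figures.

L = 10·log₁₀(I/I₀) ⇒ I = I₀·10^(L/10) = 10⁻¹² × 10^7.06.

1.15e-05 W/m²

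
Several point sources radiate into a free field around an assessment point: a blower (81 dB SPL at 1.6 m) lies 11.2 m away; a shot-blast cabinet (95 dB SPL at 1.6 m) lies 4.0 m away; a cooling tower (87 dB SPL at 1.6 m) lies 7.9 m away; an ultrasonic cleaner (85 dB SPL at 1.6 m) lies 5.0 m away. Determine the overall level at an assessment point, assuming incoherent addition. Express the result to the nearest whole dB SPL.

87 dB SPL

Apply inverse-square spreading to bring every level to the receiver, then sum 10^(L/10).
blower: 81 − 20·log₁₀(11.2/1.6) = 81 − 16.90 = 64.10 dB SPL.
shot-blast cabinet: 95 − 20·log₁₀(4.0/1.6) = 95 − 7.96 = 87.04 dB SPL.
cooling tower: 87 − 20·log₁₀(7.9/1.6) = 87 − 13.87 = 73.13 dB SPL.
ultrasonic cleaner: 85 − 20·log₁₀(5.0/1.6) = 85 − 9.90 = 75.10 dB SPL.
Σ 10^(L/10) = 5.615e+08 → L_total = 10·log₁₀(5.615e+08) = 87.49 dB SPL.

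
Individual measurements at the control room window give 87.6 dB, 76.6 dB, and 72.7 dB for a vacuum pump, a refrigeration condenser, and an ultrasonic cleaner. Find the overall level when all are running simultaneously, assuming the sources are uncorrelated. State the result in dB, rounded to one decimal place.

Incoherent sources combine by intensity addition: L_total = 10·log₁₀(Σ 10^(L_i/10)).
Σ 10^(L/10) = 10^(87.6/10) + 10^(76.6/10) + 10^(72.7/10) = 6.398e+08.
L_total = 10·log₁₀(6.398e+08) = 88.06 dB.

88.1 dB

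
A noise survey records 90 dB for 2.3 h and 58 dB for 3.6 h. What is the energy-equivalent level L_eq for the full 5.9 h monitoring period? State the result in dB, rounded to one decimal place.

85.9 dB

L_eq = 10·log₁₀[(1/T)·Σ tᵢ·10^(Lᵢ/10)] with T = 5.9 h.
Σ tᵢ·10^(Lᵢ/10) = 2.3·10^(90/10) + 3.6·10^(58/10) = 2.302e+09.
L_eq = 10·log₁₀(2.302e+09/5.9) = 85.91 dB.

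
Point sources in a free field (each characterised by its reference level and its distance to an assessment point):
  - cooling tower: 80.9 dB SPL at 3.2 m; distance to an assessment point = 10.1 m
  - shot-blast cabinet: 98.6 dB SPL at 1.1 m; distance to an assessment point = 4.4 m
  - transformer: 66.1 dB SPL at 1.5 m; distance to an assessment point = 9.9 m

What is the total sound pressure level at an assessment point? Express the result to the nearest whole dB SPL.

Propagate each source to the receiver with L = L_ref − 20·log₁₀(r/r_ref), then add intensities.
cooling tower: 80.9 − 20·log₁₀(10.1/3.2) = 80.9 − 9.98 = 70.92 dB SPL.
shot-blast cabinet: 98.6 − 20·log₁₀(4.4/1.1) = 98.6 − 12.04 = 86.56 dB SPL.
transformer: 66.1 − 20·log₁₀(9.9/1.5) = 66.1 − 16.39 = 49.71 dB SPL.
Σ 10^(L/10) = 4.652e+08 → L_total = 10·log₁₀(4.652e+08) = 86.68 dB SPL.

87 dB SPL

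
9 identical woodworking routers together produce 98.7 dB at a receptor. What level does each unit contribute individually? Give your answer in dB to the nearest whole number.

For N identical incoherent sources L_total = L₁ + 10·log₁₀ N, so L₁ = 98.7 − 10·log₁₀(9) = 98.7 − 9.542.

89 dB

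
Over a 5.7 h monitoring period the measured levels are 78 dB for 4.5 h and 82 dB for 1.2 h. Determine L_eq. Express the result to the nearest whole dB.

79 dB

The energy average is taken in the linear domain: L_eq = 10·log₁₀[(Σ tᵢ·10^(Lᵢ/10))/T], T = 5.7 h.
Σ tᵢ·10^(Lᵢ/10) = 4.5·10^(78/10) + 1.2·10^(82/10) = 4.741e+08.
L_eq = 10·log₁₀(4.741e+08/5.7) = 79.20 dB.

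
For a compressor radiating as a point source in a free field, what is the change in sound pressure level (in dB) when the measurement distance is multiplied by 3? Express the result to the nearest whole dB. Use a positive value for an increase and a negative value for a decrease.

-10 dB

With spherical spreading the level changes by −20·log₁₀(r₂/r₁).
ΔL = −20·log₁₀(3) = -9.54 dB.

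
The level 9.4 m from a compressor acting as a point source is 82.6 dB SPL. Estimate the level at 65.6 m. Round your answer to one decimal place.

65.7 dB SPL

Spherical spreading from a point source gives a 20·log₁₀(r₂/r₁) drop.
L₂ = 82.6 − 20·log₁₀(65.6/9.4) = 82.6 − 16.876 = 65.72 dB SPL.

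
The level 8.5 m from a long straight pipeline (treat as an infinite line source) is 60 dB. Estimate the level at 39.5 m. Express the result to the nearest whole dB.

For a line source, L₂ = L₁ − 10·log₁₀(r₂/r₁).
L₂ = 60 − 10·log₁₀(39.5/8.5) = 60 − 6.672 = 53.33 dB.

53 dB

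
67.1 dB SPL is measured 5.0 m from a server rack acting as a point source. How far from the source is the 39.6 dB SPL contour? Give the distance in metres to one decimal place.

118.6 m

The 27.5 dB drop corresponds to a distance ratio of 10^(27.5/20) for a point source.
r₂ = 5.0·10^((67.1−39.6)/20) = 5.0·10^(27.5/20) = 118.57 m.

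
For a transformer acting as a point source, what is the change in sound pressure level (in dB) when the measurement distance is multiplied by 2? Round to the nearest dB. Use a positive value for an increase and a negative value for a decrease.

A point source loses 6 dB per doubling of distance; generally ΔL = −20·log₁₀(r₂/r₁).
ΔL = −20·log₁₀(2) = -6.02 dB.

-6 dB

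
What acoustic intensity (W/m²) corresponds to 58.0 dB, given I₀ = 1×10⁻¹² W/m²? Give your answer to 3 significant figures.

L = 10·log₁₀(I/I₀) ⇒ I = I₀·10^(L/10) = 10⁻¹² × 10^5.80.

6.31e-07 W/m²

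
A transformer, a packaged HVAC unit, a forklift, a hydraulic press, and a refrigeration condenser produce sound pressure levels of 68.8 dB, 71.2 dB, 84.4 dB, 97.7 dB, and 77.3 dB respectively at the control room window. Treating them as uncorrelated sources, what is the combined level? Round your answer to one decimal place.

98.0 dB

For uncorrelated sources the intensities add, so convert each level to linear form, sum, and take 10·log₁₀ of the total.
Σ 10^(L/10) = 10^(68.8/10) + 10^(71.2/10) + 10^(84.4/10) + 10^(97.7/10) + 10^(77.3/10) = 6.238e+09.
L_total = 10·log₁₀(6.238e+09) = 97.95 dB.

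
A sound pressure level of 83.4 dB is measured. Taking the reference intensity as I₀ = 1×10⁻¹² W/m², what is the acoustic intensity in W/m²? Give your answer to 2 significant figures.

I/I₀ = 10^(83.4/10) = 2.188e+08, so I = 2.188e+08 × 10⁻¹² W/m².

0.00022 W/m²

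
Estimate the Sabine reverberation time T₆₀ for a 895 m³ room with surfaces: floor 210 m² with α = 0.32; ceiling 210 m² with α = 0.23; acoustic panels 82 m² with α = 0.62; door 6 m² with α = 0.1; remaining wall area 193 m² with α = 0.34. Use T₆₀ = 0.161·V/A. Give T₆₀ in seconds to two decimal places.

A = Σ Sᵢαᵢ = 210·0.32 + 210·0.23 + 82·0.62 + 6·0.1 + 193·0.34 = 232.56 m².
T₆₀ = 0.161 × 895 / 232.56 = 0.620 s.

0.62 s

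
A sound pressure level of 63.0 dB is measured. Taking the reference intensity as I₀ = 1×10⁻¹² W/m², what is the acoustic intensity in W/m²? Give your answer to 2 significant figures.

2.0e-06 W/m²

I = I₀·10^(L/10) = 10⁻¹² × 10^(63.0/10) = 10^(-5.700).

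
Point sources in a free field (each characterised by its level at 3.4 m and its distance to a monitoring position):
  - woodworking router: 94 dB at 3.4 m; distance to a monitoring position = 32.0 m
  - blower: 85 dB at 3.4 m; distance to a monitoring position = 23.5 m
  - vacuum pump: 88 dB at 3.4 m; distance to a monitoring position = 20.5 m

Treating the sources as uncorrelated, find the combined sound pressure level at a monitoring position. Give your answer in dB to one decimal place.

First find each source's level at the receiver (point-source: −20·log₁₀(r/r_ref)), then combine on an intensity basis.
woodworking router: 94 − 20·log₁₀(32.0/3.4) = 94 − 19.47 = 74.53 dB.
blower: 85 − 20·log₁₀(23.5/3.4) = 85 − 16.79 = 68.21 dB.
vacuum pump: 88 − 20·log₁₀(20.5/3.4) = 88 − 15.61 = 72.39 dB.
Σ 10^(L/10) = 5.233e+07 → L_total = 10·log₁₀(5.233e+07) = 77.19 dB.

77.2 dB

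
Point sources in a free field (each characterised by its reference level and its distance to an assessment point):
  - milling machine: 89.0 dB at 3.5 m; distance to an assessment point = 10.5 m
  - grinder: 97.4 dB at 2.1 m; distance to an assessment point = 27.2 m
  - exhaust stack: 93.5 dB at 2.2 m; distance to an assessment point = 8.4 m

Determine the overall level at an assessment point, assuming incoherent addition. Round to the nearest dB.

First find each source's level at the receiver (point-source: −20·log₁₀(r/r_ref)), then combine on an intensity basis.
milling machine: 89.0 − 20·log₁₀(10.5/3.5) = 89.0 − 9.54 = 79.46 dB.
grinder: 97.4 − 20·log₁₀(27.2/2.1) = 97.4 − 22.25 = 75.15 dB.
exhaust stack: 93.5 − 20·log₁₀(8.4/2.2) = 93.5 − 11.64 = 81.86 dB.
Σ 10^(L/10) = 2.746e+08 → L_total = 10·log₁₀(2.746e+08) = 84.39 dB.

84 dB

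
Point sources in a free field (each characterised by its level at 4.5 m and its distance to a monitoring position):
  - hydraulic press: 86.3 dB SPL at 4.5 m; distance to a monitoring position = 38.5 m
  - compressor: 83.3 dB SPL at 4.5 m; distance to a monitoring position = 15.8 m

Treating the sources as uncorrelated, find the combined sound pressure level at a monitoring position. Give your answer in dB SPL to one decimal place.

73.6 dB SPL

First find each source's level at the receiver (point-source: −20·log₁₀(r/r_ref)), then combine on an intensity basis.
hydraulic press: 86.3 − 20·log₁₀(38.5/4.5) = 86.3 − 18.64 = 67.66 dB SPL.
compressor: 83.3 − 20·log₁₀(15.8/4.5) = 83.3 − 10.91 = 72.39 dB SPL.
Σ 10^(L/10) = 2.317e+07 → L_total = 10·log₁₀(2.317e+07) = 73.65 dB SPL.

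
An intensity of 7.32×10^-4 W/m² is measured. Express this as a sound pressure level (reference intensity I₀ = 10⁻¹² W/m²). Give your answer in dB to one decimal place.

L = 10·log₁₀(I/I₀) = 10·log₁₀(7.32×10^-4/10⁻¹²) = 10·log₁₀(7.32×10^8).
L = 10·(0.8645 + 8) = 88.65 dB.

88.6 dB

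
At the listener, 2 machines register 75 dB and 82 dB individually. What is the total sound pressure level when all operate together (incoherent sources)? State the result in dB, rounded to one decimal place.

Incoherent sources combine by intensity addition: L_total = 10·log₁₀(Σ 10^(L_i/10)).
Σ 10^(L/10) = 10^(75/10) + 10^(82/10) = 1.901e+08.
L_total = 10·log₁₀(1.901e+08) = 82.79 dB.

82.8 dB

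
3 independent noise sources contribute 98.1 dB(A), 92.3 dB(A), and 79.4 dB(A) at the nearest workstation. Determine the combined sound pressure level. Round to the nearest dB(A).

99 dB(A)

For uncorrelated sources the intensities add, so convert each level to linear form, sum, and take 10·log₁₀ of the total.
Σ 10^(L/10) = 10^(98.1/10) + 10^(92.3/10) + 10^(79.4/10) = 8.242e+09.
L_total = 10·log₁₀(8.242e+09) = 99.16 dB(A).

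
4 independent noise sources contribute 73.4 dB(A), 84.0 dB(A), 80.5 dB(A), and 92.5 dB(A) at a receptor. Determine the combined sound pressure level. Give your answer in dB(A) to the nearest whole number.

93 dB(A)

For uncorrelated sources the intensities add, so convert each level to linear form, sum, and take 10·log₁₀ of the total.
Σ 10^(L/10) = 10^(73.4/10) + 10^(84.0/10) + 10^(80.5/10) + 10^(92.5/10) = 2.164e+09.
L_total = 10·log₁₀(2.164e+09) = 93.35 dB(A).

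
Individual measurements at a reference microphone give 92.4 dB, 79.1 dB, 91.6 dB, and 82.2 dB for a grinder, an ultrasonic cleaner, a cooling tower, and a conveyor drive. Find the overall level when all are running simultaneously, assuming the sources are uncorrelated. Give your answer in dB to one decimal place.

95.4 dB

For uncorrelated sources the intensities add, so convert each level to linear form, sum, and take 10·log₁₀ of the total.
Σ 10^(L/10) = 10^(92.4/10) + 10^(79.1/10) + 10^(91.6/10) + 10^(82.2/10) = 3.430e+09.
L_total = 10·log₁₀(3.430e+09) = 95.35 dB.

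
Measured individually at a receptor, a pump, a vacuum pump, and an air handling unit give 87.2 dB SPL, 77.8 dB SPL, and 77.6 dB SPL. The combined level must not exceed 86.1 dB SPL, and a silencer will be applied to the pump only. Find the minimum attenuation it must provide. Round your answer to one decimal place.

2.6 dB

The untreated sources together contribute 10^(77.8/10) + 10^(77.6/10) = 1.178e+08, i.e. 80.71 dB SPL.
The limit corresponds to 10^(86.1/10) = 4.074e+08; subtracting the fixed part leaves 2.896e+08 for the pump, i.e. 84.62 dB SPL.
So the pump must be reduced from 87.2 to 84.62 dB SPL: IL = 2.58 dB.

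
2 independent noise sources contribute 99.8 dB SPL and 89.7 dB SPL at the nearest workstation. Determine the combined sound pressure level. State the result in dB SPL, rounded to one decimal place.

For uncorrelated sources the intensities add, so convert each level to linear form, sum, and take 10·log₁₀ of the total.
Σ 10^(L/10) = 10^(99.8/10) + 10^(89.7/10) = 1.048e+10.
L_total = 10·log₁₀(1.048e+10) = 100.20 dB SPL.

100.2 dB SPL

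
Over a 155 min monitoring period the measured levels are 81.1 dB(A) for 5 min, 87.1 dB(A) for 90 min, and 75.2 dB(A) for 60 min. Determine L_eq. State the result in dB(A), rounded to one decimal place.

85.0 dB(A)

The energy average is taken in the linear domain: L_eq = 10·log₁₀[(Σ tᵢ·10^(Lᵢ/10))/T], T = 155 min.
Σ tᵢ·10^(Lᵢ/10) = 5·10^(81.1/10) + 90·10^(87.1/10) + 60·10^(75.2/10) = 4.879e+10.
L_eq = 10·log₁₀(4.879e+10/155) = 84.98 dB(A).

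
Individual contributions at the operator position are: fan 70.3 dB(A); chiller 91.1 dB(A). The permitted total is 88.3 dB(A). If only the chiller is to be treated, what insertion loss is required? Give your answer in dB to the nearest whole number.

Fixed contribution from the other source: Σ 10^(L/10) = 10^(70.3/10) = 1.072e+07 (70.30 dB(A)).
The limit corresponds to 10^(88.3/10) = 6.761e+08; subtracting the fixed part leaves 6.654e+08 for the chiller, i.e. 88.23 dB(A).
So the chiller must be reduced from 91.1 to 88.23 dB(A): IL = 2.87 dB.

3 dB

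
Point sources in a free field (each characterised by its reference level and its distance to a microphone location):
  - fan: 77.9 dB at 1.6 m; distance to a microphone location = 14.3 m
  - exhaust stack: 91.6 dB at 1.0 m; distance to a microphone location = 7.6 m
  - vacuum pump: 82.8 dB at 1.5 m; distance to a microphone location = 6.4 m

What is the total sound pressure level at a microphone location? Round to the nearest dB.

76 dB

Propagate each source to the receiver with L = L_ref − 20·log₁₀(r/r_ref), then add intensities.
fan: 77.9 − 20·log₁₀(14.3/1.6) = 77.9 − 19.02 = 58.88 dB.
exhaust stack: 91.6 − 20·log₁₀(7.6/1.0) = 91.6 − 17.62 = 73.98 dB.
vacuum pump: 82.8 − 20·log₁₀(6.4/1.5) = 82.8 − 12.60 = 70.20 dB.
Σ 10^(L/10) = 3.626e+07 → L_total = 10·log₁₀(3.626e+07) = 75.59 dB.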